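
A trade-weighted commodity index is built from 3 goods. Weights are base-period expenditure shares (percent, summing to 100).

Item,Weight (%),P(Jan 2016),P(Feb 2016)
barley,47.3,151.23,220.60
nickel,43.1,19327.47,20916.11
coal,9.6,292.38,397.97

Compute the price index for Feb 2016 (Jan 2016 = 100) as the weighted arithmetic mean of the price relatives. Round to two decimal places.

barley: 47.3 × (220.60/151.23) = 47.3 × 1.458705 = 68.9968
nickel: 43.1 × (20916.11/19327.47) = 43.1 × 1.082196 = 46.6426
coal: 9.6 × (397.97/292.38) = 9.6 × 1.361140 = 13.0669
Index = Σ wᵢ·(p₁ᵢ/p₀ᵢ) = 68.9968 + 46.6426 + 13.0669 = 128.7063

128.71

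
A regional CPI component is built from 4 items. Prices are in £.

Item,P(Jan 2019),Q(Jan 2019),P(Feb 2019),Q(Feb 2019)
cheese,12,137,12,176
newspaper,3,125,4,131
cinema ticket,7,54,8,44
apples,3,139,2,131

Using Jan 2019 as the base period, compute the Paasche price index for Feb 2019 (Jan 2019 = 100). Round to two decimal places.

Paasche price index uses current-period quantities as weights.
ΣP(Feb 2019)·Q(Feb 2019) = 12×176 + 4×131 + 8×44 + 2×131 = 2112 + 524 + 352 + 262 = 3250
ΣP(Jan 2019)·Q(Feb 2019) = 12×176 + 3×131 + 7×44 + 3×131 = 2112 + 393 + 308 + 393 = 3206
Index = 3250 / 3206 × 100 = 101.3724

101.37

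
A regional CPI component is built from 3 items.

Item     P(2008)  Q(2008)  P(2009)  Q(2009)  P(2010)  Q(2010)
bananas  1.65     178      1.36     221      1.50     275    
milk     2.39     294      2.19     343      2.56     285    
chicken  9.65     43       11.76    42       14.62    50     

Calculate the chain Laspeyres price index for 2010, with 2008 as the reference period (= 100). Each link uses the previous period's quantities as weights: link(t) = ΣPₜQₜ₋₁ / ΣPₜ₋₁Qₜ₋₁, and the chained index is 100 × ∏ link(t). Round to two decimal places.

Link 2008→2009:
ΣP(2009)Q(2008) = 1.36×178 + 2.19×294 + 11.76×43 = 242.08 + 643.86 + 505.68 = 1391.62
ΣP(2008)Q(2008) = 1.65×178 + 2.39×294 + 9.65×43 = 293.7 + 702.66 + 414.95 = 1411.31
link = 1391.62/1411.31 = 0.986048
Link 2009→2010:
ΣP(2010)Q(2009) = 1.50×221 + 2.56×343 + 14.62×42 = 331.5 + 878.08 + 614.04 = 1823.62
ΣP(2009)Q(2009) = 1.36×221 + 2.19×343 + 11.76×42 = 300.56 + 751.17 + 493.92 = 1545.65
link = 1823.62/1545.65 = 1.179840
Chained index = 100 × 0.986048 × 1.179840 = 116.3380

116.34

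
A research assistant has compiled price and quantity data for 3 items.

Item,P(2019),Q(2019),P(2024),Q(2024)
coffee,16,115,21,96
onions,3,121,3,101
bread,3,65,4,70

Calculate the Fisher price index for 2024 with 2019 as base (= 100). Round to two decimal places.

126.77

Laspeyres component (base-period weights):
ΣP(2024)Q(2019) = 21×115 + 3×121 + 4×65 = 2415 + 363 + 260 = 3038
ΣP(2019)Q(2019) = 16×115 + 3×121 + 3×65 = 1840 + 363 + 195 = 2398
L = 3038 / 2398 × 100 = 126.6889
Paasche component (current-period weights):
ΣP(2024)Q(2024) = 21×96 + 3×101 + 4×70 = 2016 + 303 + 280 = 2599
ΣP(2019)Q(2024) = 16×96 + 3×101 + 3×70 = 1536 + 303 + 210 = 2049
P = 2599 / 2049 × 100 = 126.8424
Fisher = √(L × P) = √(126.6889 × 126.8424) = 126.7656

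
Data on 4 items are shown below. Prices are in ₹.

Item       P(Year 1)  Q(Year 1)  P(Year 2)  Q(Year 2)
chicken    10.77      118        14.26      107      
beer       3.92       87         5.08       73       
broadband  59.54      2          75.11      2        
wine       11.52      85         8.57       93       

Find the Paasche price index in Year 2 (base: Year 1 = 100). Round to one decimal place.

Paasche price index uses current-period quantities as weights.
ΣP(Year 2)·Q(Year 2) = 14.26×107 + 5.08×73 + 75.11×2 + 8.57×93 = 1525.82 + 370.84 + 150.22 + 797.01 = 2843.89
ΣP(Year 1)·Q(Year 2) = 10.77×107 + 3.92×73 + 59.54×2 + 11.52×93 = 1152.39 + 286.16 + 119.08 + 1071.36 = 2628.99
Index = 2843.89 / 2628.99 × 100 = 108.1742

108.2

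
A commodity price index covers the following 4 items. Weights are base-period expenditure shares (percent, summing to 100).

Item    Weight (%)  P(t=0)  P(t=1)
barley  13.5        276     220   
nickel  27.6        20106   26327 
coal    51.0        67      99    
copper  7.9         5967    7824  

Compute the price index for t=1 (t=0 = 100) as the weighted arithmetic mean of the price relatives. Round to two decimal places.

barley: 13.5 × (220/276) = 13.5 × 0.797101 = 10.7609
nickel: 27.6 × (26327/20106) = 27.6 × 1.309410 = 36.1397
coal: 51.0 × (99/67) = 51.0 × 1.477612 = 75.3582
copper: 7.9 × (7824/5967) = 7.9 × 1.311212 = 10.3586
Index = Σ wᵢ·(p₁ᵢ/p₀ᵢ) = 10.7609 + 36.1397 + 75.3582 + 10.3586 = 132.6174

132.62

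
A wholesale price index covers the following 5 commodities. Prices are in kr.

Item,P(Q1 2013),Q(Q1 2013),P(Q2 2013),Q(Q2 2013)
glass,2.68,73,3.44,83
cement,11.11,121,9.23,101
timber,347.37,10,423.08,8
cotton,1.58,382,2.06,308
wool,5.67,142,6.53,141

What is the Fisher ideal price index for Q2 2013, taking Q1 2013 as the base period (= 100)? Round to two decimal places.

Laspeyres component (base-period weights):
ΣP(Q2 2013)Q(Q1 2013) = 3.44×73 + 9.23×121 + 423.08×10 + 2.06×382 + 6.53×142 = 251.12 + 1116.83 + 4230.8 + 786.92 + 927.26 = 7312.93
ΣP(Q1 2013)Q(Q1 2013) = 2.68×73 + 11.11×121 + 347.37×10 + 1.58×382 + 5.67×142 = 195.64 + 1344.31 + 3473.7 + 603.56 + 805.14 = 6422.35
L = 7312.93 / 6422.35 × 100 = 113.8669
Paasche component (current-period weights):
ΣP(Q2 2013)Q(Q2 2013) = 3.44×83 + 9.23×101 + 423.08×8 + 2.06×308 + 6.53×141 = 285.52 + 932.23 + 3384.64 + 634.48 + 920.73 = 6157.6
ΣP(Q1 2013)Q(Q2 2013) = 2.68×83 + 11.11×101 + 347.37×8 + 1.58×308 + 5.67×141 = 222.44 + 1122.11 + 2778.96 + 486.64 + 799.47 = 5409.62
P = 6157.6 / 5409.62 × 100 = 113.8268
Fisher = √(L × P) = √(113.8669 × 113.8268) = 113.8469

113.85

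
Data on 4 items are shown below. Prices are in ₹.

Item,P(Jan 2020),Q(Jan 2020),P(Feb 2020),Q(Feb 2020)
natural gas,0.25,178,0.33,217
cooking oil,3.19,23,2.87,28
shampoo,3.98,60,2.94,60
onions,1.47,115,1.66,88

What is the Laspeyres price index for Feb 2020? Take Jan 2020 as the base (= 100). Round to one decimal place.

Laspeyres price index uses base-period quantities as weights.
ΣP(Feb 2020)·Q(Jan 2020) = 0.33×178 + 2.87×23 + 2.94×60 + 1.66×115 = 58.74 + 66.01 + 176.4 + 190.9 = 492.05
ΣP(Jan 2020)·Q(Jan 2020) = 0.25×178 + 3.19×23 + 3.98×60 + 1.47×115 = 44.5 + 73.37 + 238.8 + 169.05 = 525.72
Index = 492.05 / 525.72 × 100 = 93.5955

93.6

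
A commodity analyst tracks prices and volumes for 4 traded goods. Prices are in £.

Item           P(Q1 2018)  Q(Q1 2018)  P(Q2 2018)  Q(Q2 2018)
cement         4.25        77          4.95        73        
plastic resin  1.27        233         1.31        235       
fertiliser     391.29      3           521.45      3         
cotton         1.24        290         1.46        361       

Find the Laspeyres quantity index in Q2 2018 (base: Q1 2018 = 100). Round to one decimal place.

103.4

Laspeyres quantity index uses base-period prices as weights.
ΣP(Q1 2018)·Q(Q2 2018) = 4.25×73 + 1.27×235 + 391.29×3 + 1.24×361 = 310.25 + 298.45 + 1173.87 + 447.64 = 2230.21
ΣP(Q1 2018)·Q(Q1 2018) = 4.25×77 + 1.27×233 + 391.29×3 + 1.24×290 = 327.25 + 295.91 + 1173.87 + 359.6 = 2156.63
Index = 2230.21 / 2156.63 × 100 = 103.4118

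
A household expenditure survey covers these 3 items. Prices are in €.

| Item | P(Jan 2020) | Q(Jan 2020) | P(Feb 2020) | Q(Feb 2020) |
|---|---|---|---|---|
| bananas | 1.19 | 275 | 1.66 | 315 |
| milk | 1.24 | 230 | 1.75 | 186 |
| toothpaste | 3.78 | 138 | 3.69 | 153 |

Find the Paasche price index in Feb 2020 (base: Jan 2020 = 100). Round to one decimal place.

Paasche price index uses current-period quantities as weights.
ΣP(Feb 2020)·Q(Feb 2020) = 1.66×315 + 1.75×186 + 3.69×153 = 522.9 + 325.5 + 564.57 = 1412.97
ΣP(Jan 2020)·Q(Feb 2020) = 1.19×315 + 1.24×186 + 3.78×153 = 374.85 + 230.64 + 578.34 = 1183.83
Index = 1412.97 / 1183.83 × 100 = 119.3558

119.4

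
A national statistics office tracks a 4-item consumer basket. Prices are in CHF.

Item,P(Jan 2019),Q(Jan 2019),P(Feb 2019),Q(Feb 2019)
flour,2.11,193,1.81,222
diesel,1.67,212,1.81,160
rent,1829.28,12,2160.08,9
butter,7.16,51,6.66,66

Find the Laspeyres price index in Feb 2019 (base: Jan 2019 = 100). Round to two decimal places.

Laspeyres price index uses base-period quantities as weights.
ΣP(Feb 2019)·Q(Jan 2019) = 1.81×193 + 1.81×212 + 2160.08×12 + 6.66×51 = 349.33 + 383.72 + 25920.96 + 339.66 = 26993.67
ΣP(Jan 2019)·Q(Jan 2019) = 2.11×193 + 1.67×212 + 1829.28×12 + 7.16×51 = 407.23 + 354.04 + 21951.36 + 365.16 = 23077.79
Index = 26993.67 / 23077.79 × 100 = 116.9682

116.97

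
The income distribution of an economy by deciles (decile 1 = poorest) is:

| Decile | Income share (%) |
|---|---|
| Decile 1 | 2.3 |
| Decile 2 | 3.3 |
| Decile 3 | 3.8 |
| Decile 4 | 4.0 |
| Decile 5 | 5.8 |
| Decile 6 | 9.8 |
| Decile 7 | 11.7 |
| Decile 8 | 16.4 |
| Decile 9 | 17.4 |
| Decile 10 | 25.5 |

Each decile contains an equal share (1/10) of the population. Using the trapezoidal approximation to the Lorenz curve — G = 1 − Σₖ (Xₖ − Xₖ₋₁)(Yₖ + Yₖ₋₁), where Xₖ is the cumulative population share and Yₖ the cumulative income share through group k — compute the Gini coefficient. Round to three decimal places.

Cumulative income shares Yₖ: 0.0230, 0.0560, 0.0940, 0.1340, 0.1920, 0.2900, 0.4070, 0.5710, 0.7450, 1.0000
Σ (Xₖ−Xₖ₋₁)(Yₖ+Yₖ₋₁) = (1/10)(0.0230+0.0000) + (1/10)(0.0560+0.0230) + (1/10)(0.0940+0.0560) + (1/10)(0.1340+0.0940) + (1/10)(0.1920+0.1340) + (1/10)(0.2900+0.1920) + (1/10)(0.4070+0.2900) + (1/10)(0.5710+0.4070) + (1/10)(0.7450+0.5710) + (1/10)(1.0000+0.7450)
  = 0.0023 + 0.0079 + 0.0150 + 0.0228 + 0.0326 + 0.0482 + 0.0697 + 0.0978 + 0.1316 + 0.1745 = 0.6024
G = 1 − 0.6024 = 0.3976

0.398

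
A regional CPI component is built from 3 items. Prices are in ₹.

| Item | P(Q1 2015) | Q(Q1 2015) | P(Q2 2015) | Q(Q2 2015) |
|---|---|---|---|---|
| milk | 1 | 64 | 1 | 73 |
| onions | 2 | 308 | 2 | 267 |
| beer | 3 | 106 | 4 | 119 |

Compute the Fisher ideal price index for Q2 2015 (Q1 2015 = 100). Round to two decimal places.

Laspeyres component (base-period weights):
ΣP(Q2 2015)Q(Q1 2015) = 1×64 + 2×308 + 4×106 = 64 + 616 + 424 = 1104
ΣP(Q1 2015)Q(Q1 2015) = 1×64 + 2×308 + 3×106 = 64 + 616 + 318 = 998
L = 1104 / 998 × 100 = 110.6212
Paasche component (current-period weights):
ΣP(Q2 2015)Q(Q2 2015) = 1×73 + 2×267 + 4×119 = 73 + 534 + 476 = 1083
ΣP(Q1 2015)Q(Q2 2015) = 1×73 + 2×267 + 3×119 = 73 + 534 + 357 = 964
P = 1083 / 964 × 100 = 112.3444
Fisher = √(L × P) = √(110.6212 × 112.3444) = 111.4795

111.48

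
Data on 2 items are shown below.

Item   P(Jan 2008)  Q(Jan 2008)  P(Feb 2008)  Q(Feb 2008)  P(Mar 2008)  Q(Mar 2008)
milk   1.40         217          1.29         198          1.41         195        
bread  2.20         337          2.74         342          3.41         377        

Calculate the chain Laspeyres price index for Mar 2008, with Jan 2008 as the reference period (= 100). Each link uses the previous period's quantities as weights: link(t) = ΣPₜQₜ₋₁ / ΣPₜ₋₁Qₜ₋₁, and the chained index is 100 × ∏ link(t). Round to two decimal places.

Link Jan 2008→Feb 2008:
ΣP(Feb 2008)Q(Jan 2008) = 1.29×217 + 2.74×337 = 279.93 + 923.38 = 1203.31
ΣP(Jan 2008)Q(Jan 2008) = 1.40×217 + 2.20×337 = 303.8 + 741.4 = 1045.2
link = 1203.31/1045.2 = 1.151272
Link Feb 2008→Mar 2008:
ΣP(Mar 2008)Q(Feb 2008) = 1.41×198 + 3.41×342 = 279.18 + 1166.22 = 1445.4
ΣP(Feb 2008)Q(Feb 2008) = 1.29×198 + 2.74×342 = 255.42 + 937.08 = 1192.5
link = 1445.4/1192.5 = 1.212075
Chained index = 100 × 1.151272 × 1.212075 = 139.5429

139.54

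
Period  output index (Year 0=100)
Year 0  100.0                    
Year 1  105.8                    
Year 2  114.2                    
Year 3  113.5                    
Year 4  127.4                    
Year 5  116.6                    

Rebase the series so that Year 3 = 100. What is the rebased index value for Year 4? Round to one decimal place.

112.2

Rebased(Year 4) = 127.4 / 113.5 × 100 = 112.2467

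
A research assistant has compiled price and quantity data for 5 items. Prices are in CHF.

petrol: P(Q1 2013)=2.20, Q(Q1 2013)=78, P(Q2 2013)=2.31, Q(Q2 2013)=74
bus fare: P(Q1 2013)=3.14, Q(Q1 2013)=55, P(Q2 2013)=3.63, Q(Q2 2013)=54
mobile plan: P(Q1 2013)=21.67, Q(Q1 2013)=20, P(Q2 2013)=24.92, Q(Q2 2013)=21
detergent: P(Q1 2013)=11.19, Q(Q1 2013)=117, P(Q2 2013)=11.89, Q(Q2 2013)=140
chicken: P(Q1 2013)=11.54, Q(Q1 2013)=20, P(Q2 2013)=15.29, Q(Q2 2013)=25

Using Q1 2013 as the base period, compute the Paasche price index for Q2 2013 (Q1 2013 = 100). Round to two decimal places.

111.15

Paasche price index uses current-period quantities as weights.
ΣP(Q2 2013)·Q(Q2 2013) = 2.31×74 + 3.63×54 + 24.92×21 + 11.89×140 + 15.29×25 = 170.94 + 196.02 + 523.32 + 1664.6 + 382.25 = 2937.13
ΣP(Q1 2013)·Q(Q2 2013) = 2.20×74 + 3.14×54 + 21.67×21 + 11.19×140 + 11.54×25 = 162.8 + 169.56 + 455.07 + 1566.6 + 288.5 = 2642.53
Index = 2937.13 / 2642.53 × 100 = 111.1484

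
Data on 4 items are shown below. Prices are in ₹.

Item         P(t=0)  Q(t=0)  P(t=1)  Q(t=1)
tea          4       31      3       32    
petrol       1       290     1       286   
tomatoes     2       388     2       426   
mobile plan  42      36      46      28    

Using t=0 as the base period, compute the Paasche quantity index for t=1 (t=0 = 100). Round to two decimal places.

Paasche quantity index uses current-period prices as weights.
ΣP(t=1)·Q(t=1) = 3×32 + 1×286 + 2×426 + 46×28 = 96 + 286 + 852 + 1288 = 2522
ΣP(t=1)·Q(t=0) = 3×31 + 1×290 + 2×388 + 46×36 = 93 + 290 + 776 + 1656 = 2815
Index = 2522 / 2815 × 100 = 89.5915

89.59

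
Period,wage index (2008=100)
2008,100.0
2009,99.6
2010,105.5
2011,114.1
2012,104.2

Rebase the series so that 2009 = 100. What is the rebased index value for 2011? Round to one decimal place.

Rebased(2011) = 114.1 / 99.6 × 100 = 114.5582

114.6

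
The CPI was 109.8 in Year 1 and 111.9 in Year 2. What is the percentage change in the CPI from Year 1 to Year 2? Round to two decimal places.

1.91%

Change = (111.9 − 109.8) / 109.8 × 100
       = 2.1 / 109.8 × 100 = 1.9126%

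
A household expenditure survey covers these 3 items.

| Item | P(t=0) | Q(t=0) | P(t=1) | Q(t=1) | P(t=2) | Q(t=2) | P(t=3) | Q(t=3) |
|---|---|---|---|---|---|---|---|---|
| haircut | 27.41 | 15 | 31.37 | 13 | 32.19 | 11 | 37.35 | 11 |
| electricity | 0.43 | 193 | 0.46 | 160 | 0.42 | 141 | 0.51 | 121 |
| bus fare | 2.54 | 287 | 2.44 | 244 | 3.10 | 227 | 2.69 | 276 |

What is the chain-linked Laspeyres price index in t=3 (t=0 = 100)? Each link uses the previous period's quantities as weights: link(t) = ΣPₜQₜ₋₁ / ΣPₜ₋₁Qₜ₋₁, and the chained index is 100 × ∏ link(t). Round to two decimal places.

116.28

Link t=0→t=1:
ΣP(t=1)Q(t=0) = 31.37×15 + 0.46×193 + 2.44×287 = 470.55 + 88.78 + 700.28 = 1259.61
ΣP(t=0)Q(t=0) = 27.41×15 + 0.43×193 + 2.54×287 = 411.15 + 82.99 + 728.98 = 1223.12
link = 1259.61/1223.12 = 1.029834
Link t=1→t=2:
ΣP(t=2)Q(t=1) = 32.19×13 + 0.42×160 + 3.10×244 = 418.47 + 67.2 + 756.4 = 1242.07
ΣP(t=1)Q(t=1) = 31.37×13 + 0.46×160 + 2.44×244 = 407.81 + 73.6 + 595.36 = 1076.77
link = 1242.07/1076.77 = 1.153515
Link t=2→t=3:
ΣP(t=3)Q(t=2) = 37.35×11 + 0.51×141 + 2.69×227 = 410.85 + 71.91 + 610.63 = 1093.39
ΣP(t=2)Q(t=2) = 32.19×11 + 0.42×141 + 3.10×227 = 354.09 + 59.22 + 703.7 = 1117.01
link = 1093.39/1117.01 = 0.978854
Chained index = 100 × 1.029834 × 1.153515 × 0.978854 = 116.2808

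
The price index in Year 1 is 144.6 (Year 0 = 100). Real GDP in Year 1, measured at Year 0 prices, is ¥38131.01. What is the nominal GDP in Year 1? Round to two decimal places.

55137.44

Nominal = Real × (Index/100) = 38131.01 × (144.6/100)
        = 38131.01 × 1.446 = 55137.4405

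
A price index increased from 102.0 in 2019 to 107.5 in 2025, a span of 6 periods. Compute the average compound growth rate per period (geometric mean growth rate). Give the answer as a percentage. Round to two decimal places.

0.88%

Growth factor = (107.5/102.0)^(1/6) = (1.053922)^(1/6) = 1.008791
Growth rate = 1.008791 − 1 = 0.008791 = 0.8791%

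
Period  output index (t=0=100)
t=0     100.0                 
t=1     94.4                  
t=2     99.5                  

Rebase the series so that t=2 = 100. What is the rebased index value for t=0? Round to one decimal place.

Rebased(t=0) = 100.0 / 99.5 × 100 = 100.5025

100.5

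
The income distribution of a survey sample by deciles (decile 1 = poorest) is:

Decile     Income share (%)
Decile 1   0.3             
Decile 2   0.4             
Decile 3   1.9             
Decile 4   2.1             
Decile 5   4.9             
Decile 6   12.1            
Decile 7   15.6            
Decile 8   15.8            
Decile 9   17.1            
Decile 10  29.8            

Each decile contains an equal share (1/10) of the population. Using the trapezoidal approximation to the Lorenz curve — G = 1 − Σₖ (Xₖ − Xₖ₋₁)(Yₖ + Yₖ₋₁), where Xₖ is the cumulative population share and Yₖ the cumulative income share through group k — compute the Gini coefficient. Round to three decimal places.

Cumulative income shares Yₖ: 0.0030, 0.0070, 0.0260, 0.0470, 0.0960, 0.2170, 0.3730, 0.5310, 0.7020, 1.0000
Σ (Xₖ−Xₖ₋₁)(Yₖ+Yₖ₋₁) = (1/10)(0.0030+0.0000) + (1/10)(0.0070+0.0030) + (1/10)(0.0260+0.0070) + (1/10)(0.0470+0.0260) + (1/10)(0.0960+0.0470) + (1/10)(0.2170+0.0960) + (1/10)(0.3730+0.2170) + (1/10)(0.5310+0.3730) + (1/10)(0.7020+0.5310) + (1/10)(1.0000+0.7020)
  = 0.0003 + 0.0010 + 0.0033 + 0.0073 + 0.0143 + 0.0313 + 0.0590 + 0.0904 + 0.1233 + 0.1702 = 0.5004
G = 1 − 0.5004 = 0.4996

0.500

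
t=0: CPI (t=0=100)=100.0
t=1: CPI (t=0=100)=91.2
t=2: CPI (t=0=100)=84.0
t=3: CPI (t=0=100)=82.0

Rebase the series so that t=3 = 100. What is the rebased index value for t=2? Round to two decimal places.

102.44

Rebased(t=2) = 84.0 / 82.0 × 100 = 102.4390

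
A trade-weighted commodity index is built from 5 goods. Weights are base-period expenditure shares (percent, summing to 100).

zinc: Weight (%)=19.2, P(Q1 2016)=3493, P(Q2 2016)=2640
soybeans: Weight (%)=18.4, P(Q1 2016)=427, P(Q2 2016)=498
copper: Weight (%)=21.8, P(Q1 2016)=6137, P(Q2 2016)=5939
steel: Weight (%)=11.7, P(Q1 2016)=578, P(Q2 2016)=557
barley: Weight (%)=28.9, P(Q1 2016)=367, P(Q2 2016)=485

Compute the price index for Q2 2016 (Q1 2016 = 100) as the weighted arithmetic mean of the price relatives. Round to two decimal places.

106.53

zinc: 19.2 × (2640/3493) = 19.2 × 0.755797 = 14.5113
soybeans: 18.4 × (498/427) = 18.4 × 1.166276 = 21.4595
copper: 21.8 × (5939/6137) = 21.8 × 0.967737 = 21.0967
steel: 11.7 × (557/578) = 11.7 × 0.963668 = 11.2749
barley: 28.9 × (485/367) = 28.9 × 1.321526 = 38.1921
Index = Σ wᵢ·(p₁ᵢ/p₀ᵢ) = 14.5113 + 21.4595 + 21.0967 + 11.2749 + 38.1921 = 106.5345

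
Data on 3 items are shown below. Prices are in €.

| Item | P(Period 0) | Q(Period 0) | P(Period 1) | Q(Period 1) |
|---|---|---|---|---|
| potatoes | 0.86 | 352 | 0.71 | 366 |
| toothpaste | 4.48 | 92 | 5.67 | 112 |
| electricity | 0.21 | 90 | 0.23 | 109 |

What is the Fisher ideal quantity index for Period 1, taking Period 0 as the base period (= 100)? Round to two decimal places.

115.25

Laspeyres component (base-period weights):
ΣP(Period 0)Q(Period 1) = 0.86×366 + 4.48×112 + 0.21×109 = 314.76 + 501.76 + 22.89 = 839.41
ΣP(Period 0)Q(Period 0) = 0.86×352 + 4.48×92 + 0.21×90 = 302.72 + 412.16 + 18.9 = 733.78
L = 839.41 / 733.78 × 100 = 114.3953
Paasche component (current-period weights):
ΣP(Period 1)Q(Period 1) = 0.71×366 + 5.67×112 + 0.23×109 = 259.86 + 635.04 + 25.07 = 919.97
ΣP(Period 1)Q(Period 0) = 0.71×352 + 5.67×92 + 0.23×90 = 249.92 + 521.64 + 20.7 = 792.26
P = 919.97 / 792.26 × 100 = 116.1197
Fisher = √(L × P) = √(114.3953 × 116.1197) = 115.2543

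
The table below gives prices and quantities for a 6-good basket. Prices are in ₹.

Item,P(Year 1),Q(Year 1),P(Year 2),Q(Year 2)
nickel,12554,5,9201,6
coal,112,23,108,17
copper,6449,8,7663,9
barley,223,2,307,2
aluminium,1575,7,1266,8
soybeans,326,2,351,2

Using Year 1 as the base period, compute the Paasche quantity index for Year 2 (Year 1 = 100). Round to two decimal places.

Paasche quantity index uses current-period prices as weights.
ΣP(Year 2)·Q(Year 2) = 9201×6 + 108×17 + 7663×9 + 307×2 + 1266×8 + 351×2 = 55206 + 1836 + 68967 + 614 + 10128 + 702 = 137453
ΣP(Year 2)·Q(Year 1) = 9201×5 + 108×23 + 7663×8 + 307×2 + 1266×7 + 351×2 = 46005 + 2484 + 61304 + 614 + 8862 + 702 = 119971
Index = 137453 / 119971 × 100 = 114.5719

114.57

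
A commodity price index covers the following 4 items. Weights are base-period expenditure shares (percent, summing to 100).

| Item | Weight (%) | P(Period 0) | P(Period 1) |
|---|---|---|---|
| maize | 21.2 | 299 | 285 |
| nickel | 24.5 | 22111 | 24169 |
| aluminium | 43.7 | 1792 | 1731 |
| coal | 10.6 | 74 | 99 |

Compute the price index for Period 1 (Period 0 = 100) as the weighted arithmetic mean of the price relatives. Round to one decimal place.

103.4

maize: 21.2 × (285/299) = 21.2 × 0.953177 = 20.2074
nickel: 24.5 × (24169/22111) = 24.5 × 1.093076 = 26.7804
aluminium: 43.7 × (1731/1792) = 43.7 × 0.965960 = 42.2124
coal: 10.6 × (99/74) = 10.6 × 1.337838 = 14.1811
Index = Σ wᵢ·(p₁ᵢ/p₀ᵢ) = 20.2074 + 26.7804 + 42.2124 + 14.1811 = 103.3812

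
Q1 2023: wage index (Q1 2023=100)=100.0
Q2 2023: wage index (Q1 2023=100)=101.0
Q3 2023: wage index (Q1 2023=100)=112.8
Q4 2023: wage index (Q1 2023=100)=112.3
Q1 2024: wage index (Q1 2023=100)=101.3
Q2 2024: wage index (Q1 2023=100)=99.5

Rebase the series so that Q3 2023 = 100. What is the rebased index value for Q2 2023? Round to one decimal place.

89.5

Rebased(Q2 2023) = 101.0 / 112.8 × 100 = 89.5390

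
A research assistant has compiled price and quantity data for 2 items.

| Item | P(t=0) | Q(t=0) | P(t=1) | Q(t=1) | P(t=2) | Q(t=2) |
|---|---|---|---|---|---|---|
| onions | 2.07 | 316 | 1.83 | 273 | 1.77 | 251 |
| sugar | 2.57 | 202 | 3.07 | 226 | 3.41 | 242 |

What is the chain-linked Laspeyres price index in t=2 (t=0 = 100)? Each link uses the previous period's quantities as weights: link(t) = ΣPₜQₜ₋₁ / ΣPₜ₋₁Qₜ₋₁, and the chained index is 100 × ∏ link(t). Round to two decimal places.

Link t=0→t=1:
ΣP(t=1)Q(t=0) = 1.83×316 + 3.07×202 = 578.28 + 620.14 = 1198.42
ΣP(t=0)Q(t=0) = 2.07×316 + 2.57×202 = 654.12 + 519.14 = 1173.26
link = 1198.42/1173.26 = 1.021445
Link t=1→t=2:
ΣP(t=2)Q(t=1) = 1.77×273 + 3.41×226 = 483.21 + 770.66 = 1253.87
ΣP(t=1)Q(t=1) = 1.83×273 + 3.07×226 = 499.59 + 693.82 = 1193.41
link = 1253.87/1193.41 = 1.050662
Chained index = 100 × 1.021445 × 1.050662 = 107.3192

107.32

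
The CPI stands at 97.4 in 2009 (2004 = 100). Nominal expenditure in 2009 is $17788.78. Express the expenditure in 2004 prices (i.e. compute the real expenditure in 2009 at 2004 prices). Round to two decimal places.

Real = Nominal ÷ (Index/100) = 17788.78 ÷ (97.4/100)
     = 17788.78 ÷ 0.974 = 18263.6345

18263.63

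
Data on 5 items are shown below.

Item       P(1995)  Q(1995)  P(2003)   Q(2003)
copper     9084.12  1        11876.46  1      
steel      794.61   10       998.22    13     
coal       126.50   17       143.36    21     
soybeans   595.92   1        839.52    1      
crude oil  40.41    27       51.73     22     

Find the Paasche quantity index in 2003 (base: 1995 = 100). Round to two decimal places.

112.47

Paasche quantity index uses current-period prices as weights.
ΣP(2003)·Q(2003) = 11876.46×1 + 998.22×13 + 143.36×21 + 839.52×1 + 51.73×22 = 11876.46 + 12976.86 + 3010.56 + 839.52 + 1138.06 = 29841.46
ΣP(2003)·Q(1995) = 11876.46×1 + 998.22×10 + 143.36×17 + 839.52×1 + 51.73×27 = 11876.46 + 9982.2 + 2437.12 + 839.52 + 1396.71 = 26532.01
Index = 29841.46 / 26532.01 × 100 = 112.4734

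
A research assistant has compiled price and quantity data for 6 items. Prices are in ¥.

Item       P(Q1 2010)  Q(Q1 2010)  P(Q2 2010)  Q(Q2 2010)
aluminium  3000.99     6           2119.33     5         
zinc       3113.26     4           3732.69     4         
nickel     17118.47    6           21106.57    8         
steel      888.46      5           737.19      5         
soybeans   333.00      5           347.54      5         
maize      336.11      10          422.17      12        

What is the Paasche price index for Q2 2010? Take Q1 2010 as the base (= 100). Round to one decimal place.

Paasche price index uses current-period quantities as weights.
ΣP(Q2 2010)·Q(Q2 2010) = 2119.33×5 + 3732.69×4 + 21106.57×8 + 737.19×5 + 347.54×5 + 422.17×12 = 10596.65 + 14930.76 + 168852.56 + 3685.95 + 1737.7 + 5066.04 = 204869.66
ΣP(Q1 2010)·Q(Q2 2010) = 3000.99×5 + 3113.26×4 + 17118.47×8 + 888.46×5 + 333.00×5 + 336.11×12 = 15004.95 + 12453.04 + 136947.76 + 4442.3 + 1665 + 4033.32 = 174546.37
Index = 204869.66 / 174546.37 × 100 = 117.3726

117.4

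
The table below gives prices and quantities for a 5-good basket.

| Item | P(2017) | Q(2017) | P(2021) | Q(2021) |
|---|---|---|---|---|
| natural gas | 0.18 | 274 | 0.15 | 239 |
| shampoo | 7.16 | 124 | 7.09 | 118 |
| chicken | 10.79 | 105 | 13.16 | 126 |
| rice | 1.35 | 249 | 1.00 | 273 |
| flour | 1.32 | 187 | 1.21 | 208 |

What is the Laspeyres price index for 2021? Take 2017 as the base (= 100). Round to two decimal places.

104.68

Laspeyres price index uses base-period quantities as weights.
ΣP(2021)·Q(2017) = 0.15×274 + 7.09×124 + 13.16×105 + 1.00×249 + 1.21×187 = 41.1 + 879.16 + 1381.8 + 249 + 226.27 = 2777.33
ΣP(2017)·Q(2017) = 0.18×274 + 7.16×124 + 10.79×105 + 1.35×249 + 1.32×187 = 49.32 + 887.84 + 1132.95 + 336.15 + 246.84 = 2653.1
Index = 2777.33 / 2653.1 × 100 = 104.6824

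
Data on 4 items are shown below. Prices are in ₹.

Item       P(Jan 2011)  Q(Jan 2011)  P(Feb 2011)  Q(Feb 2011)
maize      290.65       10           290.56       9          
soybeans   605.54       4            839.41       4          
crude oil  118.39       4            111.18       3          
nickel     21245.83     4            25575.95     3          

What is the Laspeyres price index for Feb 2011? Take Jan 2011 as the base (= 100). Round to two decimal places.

120.08

Laspeyres price index uses base-period quantities as weights.
ΣP(Feb 2011)·Q(Jan 2011) = 290.56×10 + 839.41×4 + 111.18×4 + 25575.95×4 = 2905.6 + 3357.64 + 444.72 + 102303.8 = 109011.76
ΣP(Jan 2011)·Q(Jan 2011) = 290.65×10 + 605.54×4 + 118.39×4 + 21245.83×4 = 2906.5 + 2422.16 + 473.56 + 84983.32 = 90785.54
Index = 109011.76 / 90785.54 × 100 = 120.0761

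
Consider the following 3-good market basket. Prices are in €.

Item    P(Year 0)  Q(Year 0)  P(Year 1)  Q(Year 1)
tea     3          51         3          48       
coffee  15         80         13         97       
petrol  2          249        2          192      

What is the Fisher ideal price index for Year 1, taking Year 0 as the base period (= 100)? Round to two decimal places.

90.78

Laspeyres component (base-period weights):
ΣP(Year 1)Q(Year 0) = 3×51 + 13×80 + 2×249 = 153 + 1040 + 498 = 1691
ΣP(Year 0)Q(Year 0) = 3×51 + 15×80 + 2×249 = 153 + 1200 + 498 = 1851
L = 1691 / 1851 × 100 = 91.3560
Paasche component (current-period weights):
ΣP(Year 1)Q(Year 1) = 3×48 + 13×97 + 2×192 = 144 + 1261 + 384 = 1789
ΣP(Year 0)Q(Year 1) = 3×48 + 15×97 + 2×192 = 144 + 1455 + 384 = 1983
P = 1789 / 1983 × 100 = 90.2168
Fisher = √(L × P) = √(91.3560 × 90.2168) = 90.7846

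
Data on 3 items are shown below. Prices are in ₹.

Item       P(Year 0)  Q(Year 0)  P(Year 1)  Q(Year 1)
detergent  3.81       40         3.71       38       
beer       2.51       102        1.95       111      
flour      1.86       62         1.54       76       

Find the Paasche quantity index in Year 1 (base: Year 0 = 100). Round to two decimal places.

Paasche quantity index uses current-period prices as weights.
ΣP(Year 1)·Q(Year 1) = 3.71×38 + 1.95×111 + 1.54×76 = 140.98 + 216.45 + 117.04 = 474.47
ΣP(Year 1)·Q(Year 0) = 3.71×40 + 1.95×102 + 1.54×62 = 148.4 + 198.9 + 95.48 = 442.78
Index = 474.47 / 442.78 × 100 = 107.1571

107.16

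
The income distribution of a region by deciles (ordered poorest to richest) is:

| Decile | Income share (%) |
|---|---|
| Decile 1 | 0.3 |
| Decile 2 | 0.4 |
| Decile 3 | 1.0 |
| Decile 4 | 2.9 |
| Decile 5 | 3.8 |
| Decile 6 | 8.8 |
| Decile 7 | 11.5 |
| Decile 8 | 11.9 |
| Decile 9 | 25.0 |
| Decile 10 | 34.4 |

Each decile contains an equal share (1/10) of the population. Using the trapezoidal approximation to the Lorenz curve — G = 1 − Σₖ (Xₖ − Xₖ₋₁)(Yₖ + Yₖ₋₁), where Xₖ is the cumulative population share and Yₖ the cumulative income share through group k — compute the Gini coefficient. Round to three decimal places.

Cumulative income shares Yₖ: 0.0030, 0.0070, 0.0170, 0.0460, 0.0840, 0.1720, 0.2870, 0.4060, 0.6560, 1.0000
Σ (Xₖ−Xₖ₋₁)(Yₖ+Yₖ₋₁) = (1/10)(0.0030+0.0000) + (1/10)(0.0070+0.0030) + (1/10)(0.0170+0.0070) + (1/10)(0.0460+0.0170) + (1/10)(0.0840+0.0460) + (1/10)(0.1720+0.0840) + (1/10)(0.2870+0.1720) + (1/10)(0.4060+0.2870) + (1/10)(0.6560+0.4060) + (1/10)(1.0000+0.6560)
  = 0.0003 + 0.0010 + 0.0024 + 0.0063 + 0.0130 + 0.0256 + 0.0459 + 0.0693 + 0.1062 + 0.1656 = 0.4356
G = 1 − 0.4356 = 0.5644

0.564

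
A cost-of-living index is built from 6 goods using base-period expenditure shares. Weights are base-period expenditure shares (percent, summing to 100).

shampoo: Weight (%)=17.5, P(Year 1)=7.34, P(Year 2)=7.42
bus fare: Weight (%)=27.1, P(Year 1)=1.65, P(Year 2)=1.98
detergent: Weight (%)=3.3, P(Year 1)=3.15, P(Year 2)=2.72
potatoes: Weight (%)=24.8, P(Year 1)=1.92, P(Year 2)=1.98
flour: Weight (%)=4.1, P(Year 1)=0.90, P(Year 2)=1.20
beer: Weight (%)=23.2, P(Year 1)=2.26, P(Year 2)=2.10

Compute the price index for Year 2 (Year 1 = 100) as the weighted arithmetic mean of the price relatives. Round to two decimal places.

shampoo: 17.5 × (7.42/7.34) = 17.5 × 1.010899 = 17.6907
bus fare: 27.1 × (1.98/1.65) = 27.1 × 1.200000 = 32.5200
detergent: 3.3 × (2.72/3.15) = 3.3 × 0.863492 = 2.8495
potatoes: 24.8 × (1.98/1.92) = 24.8 × 1.031250 = 25.5750
flour: 4.1 × (1.20/0.90) = 4.1 × 1.333333 = 5.4667
beer: 23.2 × (2.10/2.26) = 23.2 × 0.929204 = 21.5575
Index = Σ wᵢ·(p₁ᵢ/p₀ᵢ) = 17.6907 + 32.5200 + 2.8495 + 25.5750 + 5.4667 + 21.5575 = 105.6594

105.66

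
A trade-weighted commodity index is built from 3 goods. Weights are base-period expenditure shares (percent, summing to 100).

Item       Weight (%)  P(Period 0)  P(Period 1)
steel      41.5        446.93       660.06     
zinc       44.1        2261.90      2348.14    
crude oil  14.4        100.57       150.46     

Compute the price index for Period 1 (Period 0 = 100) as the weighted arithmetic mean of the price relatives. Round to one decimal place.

steel: 41.5 × (660.06/446.93) = 41.5 × 1.476876 = 61.2903
zinc: 44.1 × (2348.14/2261.90) = 44.1 × 1.038127 = 45.7814
crude oil: 14.4 × (150.46/100.57) = 14.4 × 1.496072 = 21.5434
Index = Σ wᵢ·(p₁ᵢ/p₀ᵢ) = 61.2903 + 45.7814 + 21.5434 = 128.6152

128.6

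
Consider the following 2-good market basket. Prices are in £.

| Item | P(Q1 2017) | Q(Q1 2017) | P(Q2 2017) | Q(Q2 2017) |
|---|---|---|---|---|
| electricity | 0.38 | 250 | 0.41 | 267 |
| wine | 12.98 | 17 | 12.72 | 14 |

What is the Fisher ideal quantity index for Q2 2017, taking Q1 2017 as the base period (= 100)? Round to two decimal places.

Laspeyres component (base-period weights):
ΣP(Q1 2017)Q(Q2 2017) = 0.38×267 + 12.98×14 = 101.46 + 181.72 = 283.18
ΣP(Q1 2017)Q(Q1 2017) = 0.38×250 + 12.98×17 = 95 + 220.66 = 315.66
L = 283.18 / 315.66 × 100 = 89.7104
Paasche component (current-period weights):
ΣP(Q2 2017)Q(Q2 2017) = 0.41×267 + 12.72×14 = 109.47 + 178.08 = 287.55
ΣP(Q2 2017)Q(Q1 2017) = 0.41×250 + 12.72×17 = 102.5 + 216.24 = 318.74
P = 287.55 / 318.74 × 100 = 90.2146
Fisher = √(L × P) = √(89.7104 × 90.2146) = 89.9622

89.96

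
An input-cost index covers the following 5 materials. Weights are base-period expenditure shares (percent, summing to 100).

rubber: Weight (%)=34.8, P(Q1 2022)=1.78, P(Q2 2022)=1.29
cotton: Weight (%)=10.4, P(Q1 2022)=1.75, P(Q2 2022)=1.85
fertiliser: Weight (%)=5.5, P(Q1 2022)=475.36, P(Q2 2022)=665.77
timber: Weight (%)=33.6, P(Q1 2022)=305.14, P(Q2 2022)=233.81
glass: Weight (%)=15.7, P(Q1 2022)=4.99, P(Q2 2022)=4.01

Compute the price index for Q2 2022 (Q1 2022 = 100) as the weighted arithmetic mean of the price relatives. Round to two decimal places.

82.28

rubber: 34.8 × (1.29/1.78) = 34.8 × 0.724719 = 25.2202
cotton: 10.4 × (1.85/1.75) = 10.4 × 1.057143 = 10.9943
fertiliser: 5.5 × (665.77/475.36) = 5.5 × 1.400560 = 7.7031
timber: 33.6 × (233.81/305.14) = 33.6 × 0.766238 = 25.7456
glass: 15.7 × (4.01/4.99) = 15.7 × 0.803607 = 12.6166
Index = Σ wᵢ·(p₁ᵢ/p₀ᵢ) = 25.2202 + 10.9943 + 7.7031 + 25.7456 + 12.6166 = 82.2798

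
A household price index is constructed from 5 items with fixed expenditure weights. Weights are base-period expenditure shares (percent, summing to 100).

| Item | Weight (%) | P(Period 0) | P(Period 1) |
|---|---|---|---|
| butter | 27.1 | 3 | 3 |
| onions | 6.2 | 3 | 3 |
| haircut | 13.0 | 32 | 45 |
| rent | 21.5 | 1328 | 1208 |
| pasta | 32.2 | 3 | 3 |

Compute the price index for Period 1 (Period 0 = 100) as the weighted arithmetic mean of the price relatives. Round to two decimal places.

103.34

butter: 27.1 × (3/3) = 27.1 × 1.000000 = 27.1000
onions: 6.2 × (3/3) = 6.2 × 1.000000 = 6.2000
haircut: 13.0 × (45/32) = 13.0 × 1.406250 = 18.2812
rent: 21.5 × (1208/1328) = 21.5 × 0.909639 = 19.5572
pasta: 32.2 × (3/3) = 32.2 × 1.000000 = 32.2000
Index = Σ wᵢ·(p₁ᵢ/p₀ᵢ) = 27.1000 + 6.2000 + 18.2812 + 19.5572 + 32.2000 = 103.3385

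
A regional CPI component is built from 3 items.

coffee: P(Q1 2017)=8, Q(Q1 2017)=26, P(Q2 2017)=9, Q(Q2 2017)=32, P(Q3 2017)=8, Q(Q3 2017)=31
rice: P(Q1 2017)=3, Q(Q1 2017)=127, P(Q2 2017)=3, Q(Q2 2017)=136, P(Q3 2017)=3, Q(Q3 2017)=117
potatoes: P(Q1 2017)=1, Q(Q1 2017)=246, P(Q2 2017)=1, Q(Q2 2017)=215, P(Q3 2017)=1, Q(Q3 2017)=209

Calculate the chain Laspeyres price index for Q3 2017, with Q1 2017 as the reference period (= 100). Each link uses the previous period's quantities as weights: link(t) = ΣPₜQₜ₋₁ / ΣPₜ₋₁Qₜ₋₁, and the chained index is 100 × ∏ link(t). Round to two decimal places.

99.49

Link Q1 2017→Q2 2017:
ΣP(Q2 2017)Q(Q1 2017) = 9×26 + 3×127 + 1×246 = 234 + 381 + 246 = 861
ΣP(Q1 2017)Q(Q1 2017) = 8×26 + 3×127 + 1×246 = 208 + 381 + 246 = 835
link = 861/835 = 1.031138
Link Q2 2017→Q3 2017:
ΣP(Q3 2017)Q(Q2 2017) = 8×32 + 3×136 + 1×215 = 256 + 408 + 215 = 879
ΣP(Q2 2017)Q(Q2 2017) = 9×32 + 3×136 + 1×215 = 288 + 408 + 215 = 911
link = 879/911 = 0.964874
Chained index = 100 × 1.031138 × 0.964874 = 99.4918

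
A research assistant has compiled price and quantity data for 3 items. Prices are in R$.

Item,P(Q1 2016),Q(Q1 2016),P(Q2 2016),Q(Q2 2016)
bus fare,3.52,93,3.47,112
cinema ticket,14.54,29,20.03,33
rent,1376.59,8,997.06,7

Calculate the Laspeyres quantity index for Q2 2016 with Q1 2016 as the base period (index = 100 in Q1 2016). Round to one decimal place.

Laspeyres quantity index uses base-period prices as weights.
ΣP(Q1 2016)·Q(Q2 2016) = 3.52×112 + 14.54×33 + 1376.59×7 = 394.24 + 479.82 + 9636.13 = 10510.19
ΣP(Q1 2016)·Q(Q1 2016) = 3.52×93 + 14.54×29 + 1376.59×8 = 327.36 + 421.66 + 11012.72 = 11761.74
Index = 10510.19 / 11761.74 × 100 = 89.3591

89.4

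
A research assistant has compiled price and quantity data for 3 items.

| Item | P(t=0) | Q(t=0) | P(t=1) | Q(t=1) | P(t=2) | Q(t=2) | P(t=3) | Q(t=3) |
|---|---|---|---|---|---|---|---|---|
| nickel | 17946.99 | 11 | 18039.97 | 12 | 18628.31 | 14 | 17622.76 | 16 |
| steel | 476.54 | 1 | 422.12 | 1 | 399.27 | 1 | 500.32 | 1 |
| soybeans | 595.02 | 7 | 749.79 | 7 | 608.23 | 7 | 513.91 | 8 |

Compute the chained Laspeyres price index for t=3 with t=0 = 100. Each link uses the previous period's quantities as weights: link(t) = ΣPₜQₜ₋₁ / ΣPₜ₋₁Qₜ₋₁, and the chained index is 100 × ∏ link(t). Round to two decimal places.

Link t=0→t=1:
ΣP(t=1)Q(t=0) = 18039.97×11 + 422.12×1 + 749.79×7 = 198439.67 + 422.12 + 5248.53 = 204110.32
ΣP(t=0)Q(t=0) = 17946.99×11 + 476.54×1 + 595.02×7 = 197416.89 + 476.54 + 4165.14 = 202058.57
link = 204110.32/202058.57 = 1.010154
Link t=1→t=2:
ΣP(t=2)Q(t=1) = 18628.31×12 + 399.27×1 + 608.23×7 = 223539.72 + 399.27 + 4257.61 = 228196.6
ΣP(t=1)Q(t=1) = 18039.97×12 + 422.12×1 + 749.79×7 = 216479.64 + 422.12 + 5248.53 = 222150.29
link = 228196.6/222150.29 = 1.027217
Link t=2→t=3:
ΣP(t=3)Q(t=2) = 17622.76×14 + 500.32×1 + 513.91×7 = 246718.64 + 500.32 + 3597.37 = 250816.33
ΣP(t=2)Q(t=2) = 18628.31×14 + 399.27×1 + 608.23×7 = 260796.34 + 399.27 + 4257.61 = 265453.22
link = 250816.33/265453.22 = 0.944861
Chained index = 100 × 1.010154 × 1.027217 × 0.944861 = 98.0433

98.04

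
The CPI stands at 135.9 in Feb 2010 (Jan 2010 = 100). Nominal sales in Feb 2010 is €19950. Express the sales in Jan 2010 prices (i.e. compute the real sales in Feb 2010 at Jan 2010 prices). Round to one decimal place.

Real = Nominal ÷ (Index/100) = 19950 ÷ (135.9/100)
     = 19950 ÷ 1.359 = 14679.9117

14679.9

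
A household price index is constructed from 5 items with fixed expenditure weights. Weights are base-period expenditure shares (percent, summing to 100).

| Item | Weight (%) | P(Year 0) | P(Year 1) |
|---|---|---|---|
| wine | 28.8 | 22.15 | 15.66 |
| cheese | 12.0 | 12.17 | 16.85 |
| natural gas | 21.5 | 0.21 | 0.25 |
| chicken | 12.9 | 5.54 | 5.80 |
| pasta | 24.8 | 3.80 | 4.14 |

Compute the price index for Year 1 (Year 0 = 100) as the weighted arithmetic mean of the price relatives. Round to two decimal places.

wine: 28.8 × (15.66/22.15) = 28.8 × 0.706998 = 20.3615
cheese: 12.0 × (16.85/12.17) = 12.0 × 1.384552 = 16.6146
natural gas: 21.5 × (0.25/0.21) = 21.5 × 1.190476 = 25.5952
chicken: 12.9 × (5.80/5.54) = 12.9 × 1.046931 = 13.5054
pasta: 24.8 × (4.14/3.80) = 24.8 × 1.089474 = 27.0189
Index = Σ wᵢ·(p₁ᵢ/p₀ᵢ) = 20.3615 + 16.6146 + 25.5952 + 13.5054 + 27.0189 = 103.0958

103.10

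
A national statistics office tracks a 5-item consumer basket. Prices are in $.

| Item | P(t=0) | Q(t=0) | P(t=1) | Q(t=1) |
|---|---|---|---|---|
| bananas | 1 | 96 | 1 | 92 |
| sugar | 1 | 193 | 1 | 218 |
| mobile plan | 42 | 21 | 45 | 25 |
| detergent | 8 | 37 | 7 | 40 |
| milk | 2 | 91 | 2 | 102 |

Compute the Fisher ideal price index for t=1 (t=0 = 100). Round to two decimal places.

101.72

Laspeyres component (base-period weights):
ΣP(t=1)Q(t=0) = 1×96 + 1×193 + 45×21 + 7×37 + 2×91 = 96 + 193 + 945 + 259 + 182 = 1675
ΣP(t=0)Q(t=0) = 1×96 + 1×193 + 42×21 + 8×37 + 2×91 = 96 + 193 + 882 + 296 + 182 = 1649
L = 1675 / 1649 × 100 = 101.5767
Paasche component (current-period weights):
ΣP(t=1)Q(t=1) = 1×92 + 1×218 + 45×25 + 7×40 + 2×102 = 92 + 218 + 1125 + 280 + 204 = 1919
ΣP(t=0)Q(t=1) = 1×92 + 1×218 + 42×25 + 8×40 + 2×102 = 92 + 218 + 1050 + 320 + 204 = 1884
P = 1919 / 1884 × 100 = 101.8577
Fisher = √(L × P) = √(101.5767 × 101.8577) = 101.7171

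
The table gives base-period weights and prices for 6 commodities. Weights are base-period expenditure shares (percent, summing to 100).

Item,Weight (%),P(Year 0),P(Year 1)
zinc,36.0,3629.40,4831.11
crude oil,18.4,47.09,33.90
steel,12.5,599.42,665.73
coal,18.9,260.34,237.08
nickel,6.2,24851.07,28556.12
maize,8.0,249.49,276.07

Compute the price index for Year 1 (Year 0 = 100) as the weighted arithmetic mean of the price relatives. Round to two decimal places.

zinc: 36.0 × (4831.11/3629.40) = 36.0 × 1.331104 = 47.9198
crude oil: 18.4 × (33.90/47.09) = 18.4 × 0.719898 = 13.2461
steel: 12.5 × (665.73/599.42) = 12.5 × 1.110624 = 13.8828
coal: 18.9 × (237.08/260.34) = 18.9 × 0.910655 = 17.2114
nickel: 6.2 × (28556.12/24851.07) = 6.2 × 1.149090 = 7.1244
maize: 8.0 × (276.07/249.49) = 8.0 × 1.106537 = 8.8523
Index = Σ wᵢ·(p₁ᵢ/p₀ᵢ) = 47.9198 + 13.2461 + 13.8828 + 17.2114 + 7.1244 + 8.8523 = 108.2367

108.24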